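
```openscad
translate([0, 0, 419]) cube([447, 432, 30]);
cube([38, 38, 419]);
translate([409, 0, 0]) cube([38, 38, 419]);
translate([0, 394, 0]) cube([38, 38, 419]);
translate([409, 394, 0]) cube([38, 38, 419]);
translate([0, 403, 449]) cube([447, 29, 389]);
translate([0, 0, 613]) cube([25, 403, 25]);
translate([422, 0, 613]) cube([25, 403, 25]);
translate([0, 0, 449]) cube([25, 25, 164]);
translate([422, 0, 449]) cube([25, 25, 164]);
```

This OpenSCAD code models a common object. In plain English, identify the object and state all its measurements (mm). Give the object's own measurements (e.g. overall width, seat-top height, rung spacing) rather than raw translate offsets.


A chair. The seat is a 447×432×30 mm slab with its top at z = 449 mm, on four 38×38 mm corner legs (flush with the seat edges, standing on z = 0). A flat backrest 29 mm thick, 389 mm tall, spans the full seat width and rises from the seat top along its +y edge, rear face flush with the rear of the seat. Two armrests of 25×25 mm section run along each side from the seat's front edge to the front of the backrest, top faces 189 mm above the seat top and outer faces flush with the seat's x-edges; a 25×25 mm post under the front of each armrest stands on the seat at the front corner.


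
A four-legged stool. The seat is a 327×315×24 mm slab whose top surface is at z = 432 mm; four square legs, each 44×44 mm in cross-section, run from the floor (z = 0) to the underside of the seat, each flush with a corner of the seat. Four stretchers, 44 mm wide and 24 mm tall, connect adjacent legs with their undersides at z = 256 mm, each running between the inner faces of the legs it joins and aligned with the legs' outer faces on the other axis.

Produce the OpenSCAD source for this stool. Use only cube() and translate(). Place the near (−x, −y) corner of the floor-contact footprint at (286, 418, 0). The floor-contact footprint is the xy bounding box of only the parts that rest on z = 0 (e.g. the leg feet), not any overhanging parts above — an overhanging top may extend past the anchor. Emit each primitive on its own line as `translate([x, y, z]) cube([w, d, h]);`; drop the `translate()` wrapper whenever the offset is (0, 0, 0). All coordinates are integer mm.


translate([286, 418, 408]) cube([327, 315, 24]);
translate([286, 418, 0]) cube([44, 44, 408]);
translate([569, 418, 0]) cube([44, 44, 408]);
translate([286, 689, 0]) cube([44, 44, 408]);
translate([569, 689, 0]) cube([44, 44, 408]);
translate([330, 418, 256]) cube([239, 44, 24]);
translate([330, 689, 256]) cube([239, 44, 24]);
translate([286, 462, 256]) cube([44, 227, 24]);
translate([569, 462, 256]) cube([44, 227, 24]);


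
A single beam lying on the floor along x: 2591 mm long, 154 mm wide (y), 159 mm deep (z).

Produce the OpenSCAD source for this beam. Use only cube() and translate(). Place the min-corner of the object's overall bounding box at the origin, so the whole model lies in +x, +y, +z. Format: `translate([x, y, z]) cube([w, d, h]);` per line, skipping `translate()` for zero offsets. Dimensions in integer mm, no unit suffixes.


cube([2591, 154, 159]);


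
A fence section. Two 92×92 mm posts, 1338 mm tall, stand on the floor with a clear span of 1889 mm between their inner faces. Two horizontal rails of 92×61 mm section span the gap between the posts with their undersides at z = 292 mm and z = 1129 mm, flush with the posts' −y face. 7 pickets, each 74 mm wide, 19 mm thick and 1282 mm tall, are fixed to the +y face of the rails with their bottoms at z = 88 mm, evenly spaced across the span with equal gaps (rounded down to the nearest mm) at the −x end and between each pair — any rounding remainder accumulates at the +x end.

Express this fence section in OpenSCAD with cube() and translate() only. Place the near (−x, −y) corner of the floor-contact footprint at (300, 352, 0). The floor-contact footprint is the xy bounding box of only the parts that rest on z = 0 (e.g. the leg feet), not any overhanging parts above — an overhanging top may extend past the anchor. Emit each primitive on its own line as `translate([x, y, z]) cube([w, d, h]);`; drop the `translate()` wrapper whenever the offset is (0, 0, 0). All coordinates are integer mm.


translate([300, 352, 0]) cube([92, 92, 1338]);
translate([2281, 352, 0]) cube([92, 92, 1338]);
translate([392, 352, 292]) cube([1889, 92, 61]);
translate([392, 352, 1129]) cube([1889, 92, 61]);
translate([563, 444, 88]) cube([74, 19, 1282]);
translate([808, 444, 88]) cube([74, 19, 1282]);
translate([1053, 444, 88]) cube([74, 19, 1282]);
translate([1298, 444, 88]) cube([74, 19, 1282]);
translate([1543, 444, 88]) cube([74, 19, 1282]);
translate([1788, 444, 88]) cube([74, 19, 1282]);
translate([2033, 444, 88]) cube([74, 19, 1282]);


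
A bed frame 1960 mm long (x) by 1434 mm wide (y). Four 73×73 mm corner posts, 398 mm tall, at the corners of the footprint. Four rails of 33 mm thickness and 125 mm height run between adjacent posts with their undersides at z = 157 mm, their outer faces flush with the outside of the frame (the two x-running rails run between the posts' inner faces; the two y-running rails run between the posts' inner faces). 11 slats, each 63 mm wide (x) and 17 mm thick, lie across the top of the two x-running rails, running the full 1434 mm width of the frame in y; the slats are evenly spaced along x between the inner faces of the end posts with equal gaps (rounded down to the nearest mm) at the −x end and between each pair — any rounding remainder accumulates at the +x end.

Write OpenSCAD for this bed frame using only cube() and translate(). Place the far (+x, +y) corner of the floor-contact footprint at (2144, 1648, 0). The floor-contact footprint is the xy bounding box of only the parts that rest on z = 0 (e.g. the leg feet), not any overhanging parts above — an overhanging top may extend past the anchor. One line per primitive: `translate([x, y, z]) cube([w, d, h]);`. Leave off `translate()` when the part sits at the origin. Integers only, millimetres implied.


translate([184, 214, 0]) cube([73, 73, 398]);
translate([184, 1575, 0]) cube([73, 73, 398]);
translate([2071, 214, 0]) cube([73, 73, 398]);
translate([2071, 1575, 0]) cube([73, 73, 398]);
translate([257, 214, 157]) cube([1814, 33, 125]);
translate([257, 1615, 157]) cube([1814, 33, 125]);
translate([184, 287, 157]) cube([33, 1288, 125]);
translate([2111, 287, 157]) cube([33, 1288, 125]);
translate([350, 214, 282]) cube([63, 1434, 17]);
translate([506, 214, 282]) cube([63, 1434, 17]);
translate([662, 214, 282]) cube([63, 1434, 17]);
translate([818, 214, 282]) cube([63, 1434, 17]);
translate([974, 214, 282]) cube([63, 1434, 17]);
translate([1130, 214, 282]) cube([63, 1434, 17]);
translate([1286, 214, 282]) cube([63, 1434, 17]);
translate([1442, 214, 282]) cube([63, 1434, 17]);
translate([1598, 214, 282]) cube([63, 1434, 17]);
translate([1754, 214, 282]) cube([63, 1434, 17]);
translate([1910, 214, 282]) cube([63, 1434, 17]);


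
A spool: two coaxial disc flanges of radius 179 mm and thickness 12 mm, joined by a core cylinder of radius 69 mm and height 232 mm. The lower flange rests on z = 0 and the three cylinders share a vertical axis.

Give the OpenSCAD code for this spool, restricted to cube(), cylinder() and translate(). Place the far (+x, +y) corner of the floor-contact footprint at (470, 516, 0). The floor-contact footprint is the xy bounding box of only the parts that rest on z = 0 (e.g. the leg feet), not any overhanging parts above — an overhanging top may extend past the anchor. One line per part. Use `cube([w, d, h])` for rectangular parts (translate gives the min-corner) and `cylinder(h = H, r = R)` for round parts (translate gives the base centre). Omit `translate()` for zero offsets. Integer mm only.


translate([291, 337, 0]) cylinder(h = 12, r = 179);
translate([291, 337, 12]) cylinder(h = 232, r = 69);
translate([291, 337, 244]) cylinder(h = 12, r = 179);


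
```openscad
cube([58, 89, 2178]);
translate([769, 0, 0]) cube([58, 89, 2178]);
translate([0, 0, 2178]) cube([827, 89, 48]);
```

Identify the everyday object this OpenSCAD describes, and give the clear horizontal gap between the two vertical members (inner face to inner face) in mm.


A door frame. The clear opening width is 711 mm.

Two 2178 mm tall posts with a header on top — a door frame. The left jamb is 58 mm wide at x = 0; the right jamb starts at x = 769. The clear opening is 769 − 58 = 711 mm.


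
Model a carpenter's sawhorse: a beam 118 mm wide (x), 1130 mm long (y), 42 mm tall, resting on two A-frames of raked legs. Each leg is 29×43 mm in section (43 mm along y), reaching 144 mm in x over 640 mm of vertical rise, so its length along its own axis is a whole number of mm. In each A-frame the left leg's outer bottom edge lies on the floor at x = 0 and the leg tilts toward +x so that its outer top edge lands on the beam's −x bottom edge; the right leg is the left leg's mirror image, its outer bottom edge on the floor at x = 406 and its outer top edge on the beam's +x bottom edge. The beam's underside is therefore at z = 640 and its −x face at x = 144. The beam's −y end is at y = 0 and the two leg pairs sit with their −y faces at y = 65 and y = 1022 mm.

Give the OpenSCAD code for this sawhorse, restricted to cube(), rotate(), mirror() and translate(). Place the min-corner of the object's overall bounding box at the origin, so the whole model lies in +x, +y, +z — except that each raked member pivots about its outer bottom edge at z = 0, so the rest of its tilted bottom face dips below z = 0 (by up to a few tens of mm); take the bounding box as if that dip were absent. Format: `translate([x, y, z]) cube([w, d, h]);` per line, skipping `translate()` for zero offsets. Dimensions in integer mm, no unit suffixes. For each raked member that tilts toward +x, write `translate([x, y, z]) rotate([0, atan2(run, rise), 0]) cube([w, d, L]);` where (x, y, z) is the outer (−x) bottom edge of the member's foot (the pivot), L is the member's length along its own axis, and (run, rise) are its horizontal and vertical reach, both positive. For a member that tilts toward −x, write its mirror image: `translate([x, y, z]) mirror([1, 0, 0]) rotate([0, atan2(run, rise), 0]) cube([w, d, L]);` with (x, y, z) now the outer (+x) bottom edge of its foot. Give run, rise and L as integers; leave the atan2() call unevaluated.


translate([144, 0, 640]) cube([118, 1130, 42]);
translate([0, 65, 0]) rotate([0, atan2(144, 640), 0]) cube([29, 43, 656]);
translate([406, 65, 0]) mirror([1, 0, 0]) rotate([0, atan2(144, 640), 0]) cube([29, 43, 656]);
translate([0, 1022, 0]) rotate([0, atan2(144, 640), 0]) cube([29, 43, 656]);
translate([406, 1022, 0]) mirror([1, 0, 0]) rotate([0, atan2(144, 640), 0]) cube([29, 43, 656]);


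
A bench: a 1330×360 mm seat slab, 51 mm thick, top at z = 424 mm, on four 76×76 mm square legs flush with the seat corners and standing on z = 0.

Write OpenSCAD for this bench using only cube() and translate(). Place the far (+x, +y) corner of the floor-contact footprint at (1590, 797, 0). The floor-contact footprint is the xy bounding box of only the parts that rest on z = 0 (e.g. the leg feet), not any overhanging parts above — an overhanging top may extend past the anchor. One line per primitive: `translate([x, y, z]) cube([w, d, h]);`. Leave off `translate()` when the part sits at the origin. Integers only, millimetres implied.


translate([260, 437, 373]) cube([1330, 360, 51]);
translate([260, 437, 0]) cube([76, 76, 373]);
translate([260, 721, 0]) cube([76, 76, 373]);
translate([1514, 437, 0]) cube([76, 76, 373]);
translate([1514, 721, 0]) cube([76, 76, 373]);


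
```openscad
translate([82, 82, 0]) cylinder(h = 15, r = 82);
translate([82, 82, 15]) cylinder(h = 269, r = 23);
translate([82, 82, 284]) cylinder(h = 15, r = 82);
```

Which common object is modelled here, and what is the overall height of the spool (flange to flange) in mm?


A spool. The overall height is 299 mm.

Three coaxial cylinders, large–small–large — a spool. Two 15 mm flanges and a 269 mm core give 15 + 269 + 15 = 299 mm.


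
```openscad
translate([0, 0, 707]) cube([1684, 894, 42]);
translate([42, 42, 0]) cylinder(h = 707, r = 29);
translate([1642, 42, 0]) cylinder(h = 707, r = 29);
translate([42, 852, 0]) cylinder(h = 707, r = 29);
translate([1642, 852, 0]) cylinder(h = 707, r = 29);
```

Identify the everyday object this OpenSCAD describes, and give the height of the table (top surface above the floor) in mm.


A table. The table height is 749 mm.

A 1684×894×42 slab sits at z = 707 on four Ø58 mm round legs — a table. The top surface is at 707 + 42 = 749 mm.


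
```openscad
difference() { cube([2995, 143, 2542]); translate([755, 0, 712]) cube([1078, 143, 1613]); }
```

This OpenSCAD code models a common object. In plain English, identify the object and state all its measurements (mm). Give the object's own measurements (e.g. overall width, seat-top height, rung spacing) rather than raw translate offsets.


A wall 2995 mm long (x), 143 mm thick (y), 2542 mm tall, with a rectangular window opening cut through it. The opening is 1078 mm wide and 1613 mm tall; its sill is at z = 712 mm and its near (−x) edge is 755 mm from the wall's −x end. The opening passes through the full wall thickness.


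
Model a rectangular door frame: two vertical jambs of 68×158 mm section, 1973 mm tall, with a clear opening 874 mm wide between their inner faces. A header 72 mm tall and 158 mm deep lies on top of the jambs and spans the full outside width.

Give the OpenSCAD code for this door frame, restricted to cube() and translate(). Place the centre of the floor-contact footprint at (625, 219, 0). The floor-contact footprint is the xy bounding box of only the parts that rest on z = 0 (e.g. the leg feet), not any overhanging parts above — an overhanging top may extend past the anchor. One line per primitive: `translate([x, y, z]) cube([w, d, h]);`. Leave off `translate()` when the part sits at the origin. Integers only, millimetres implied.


translate([120, 140, 0]) cube([68, 158, 1973]);
translate([1062, 140, 0]) cube([68, 158, 1973]);
translate([120, 140, 1973]) cube([1010, 158, 72]);


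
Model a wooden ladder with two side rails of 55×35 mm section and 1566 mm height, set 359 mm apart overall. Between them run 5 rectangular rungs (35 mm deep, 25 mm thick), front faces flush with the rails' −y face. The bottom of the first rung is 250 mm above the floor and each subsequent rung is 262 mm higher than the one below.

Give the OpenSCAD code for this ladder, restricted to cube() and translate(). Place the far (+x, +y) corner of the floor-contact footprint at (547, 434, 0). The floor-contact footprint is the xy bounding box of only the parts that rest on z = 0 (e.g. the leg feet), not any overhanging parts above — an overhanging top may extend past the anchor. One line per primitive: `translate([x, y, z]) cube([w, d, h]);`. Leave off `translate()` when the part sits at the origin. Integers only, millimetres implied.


// rung span = 359 - 2*55 = 249
// rung[k] z = 250 + k*262
translate([188, 399, 0]) cube([55, 35, 1566]);
translate([492, 399, 0]) cube([55, 35, 1566]);
translate([243, 399, 250]) cube([249, 35, 25]);
translate([243, 399, 512]) cube([249, 35, 25]);
translate([243, 399, 774]) cube([249, 35, 25]);
translate([243, 399, 1036]) cube([249, 35, 25]);
translate([243, 399, 1298]) cube([249, 35, 25]);


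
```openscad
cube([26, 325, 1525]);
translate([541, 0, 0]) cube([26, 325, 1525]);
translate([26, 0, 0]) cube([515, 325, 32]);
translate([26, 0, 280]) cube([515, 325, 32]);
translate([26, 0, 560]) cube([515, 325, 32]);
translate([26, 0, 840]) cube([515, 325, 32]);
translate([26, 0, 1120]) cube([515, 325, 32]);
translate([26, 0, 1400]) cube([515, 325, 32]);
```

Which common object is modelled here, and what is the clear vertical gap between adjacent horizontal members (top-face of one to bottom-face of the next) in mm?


A bookshelf. The clear shelf gap is 248 mm.

Two tall side panels with 6 horizontal boards between them — a bookshelf. The first two shelf undersides are at z = 0 and z = 280; with shelf thickness 32, the clear gap is 280 − 0 − 32 = 248 mm.


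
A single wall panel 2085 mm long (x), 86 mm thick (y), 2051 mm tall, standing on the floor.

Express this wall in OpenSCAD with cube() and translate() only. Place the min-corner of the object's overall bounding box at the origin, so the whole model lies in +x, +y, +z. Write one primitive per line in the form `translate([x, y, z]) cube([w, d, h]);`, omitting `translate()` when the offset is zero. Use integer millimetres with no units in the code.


cube([2085, 86, 2051]);


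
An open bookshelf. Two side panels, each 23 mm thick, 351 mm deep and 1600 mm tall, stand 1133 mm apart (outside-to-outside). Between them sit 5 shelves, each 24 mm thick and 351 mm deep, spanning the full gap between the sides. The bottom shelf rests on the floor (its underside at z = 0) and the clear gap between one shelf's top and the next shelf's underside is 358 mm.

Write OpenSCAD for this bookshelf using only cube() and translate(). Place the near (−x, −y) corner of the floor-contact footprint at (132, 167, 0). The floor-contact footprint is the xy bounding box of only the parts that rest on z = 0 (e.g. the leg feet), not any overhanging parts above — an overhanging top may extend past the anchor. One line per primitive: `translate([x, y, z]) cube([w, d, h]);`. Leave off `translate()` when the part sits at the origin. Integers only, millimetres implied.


translate([132, 167, 0]) cube([23, 351, 1600]);
translate([1242, 167, 0]) cube([23, 351, 1600]);
translate([155, 167, 0]) cube([1087, 351, 24]);
translate([155, 167, 382]) cube([1087, 351, 24]);
translate([155, 167, 764]) cube([1087, 351, 24]);
translate([155, 167, 1146]) cube([1087, 351, 24]);
translate([155, 167, 1528]) cube([1087, 351, 24]);


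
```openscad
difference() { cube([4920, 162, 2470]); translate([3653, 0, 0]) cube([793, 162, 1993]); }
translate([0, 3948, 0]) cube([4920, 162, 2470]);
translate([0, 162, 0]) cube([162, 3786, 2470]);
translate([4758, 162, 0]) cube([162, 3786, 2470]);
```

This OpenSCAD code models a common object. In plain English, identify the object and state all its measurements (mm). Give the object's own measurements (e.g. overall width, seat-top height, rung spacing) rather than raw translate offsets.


A single room: four walls, each 2470 mm tall and 162 mm thick, enclosing an outside footprint 4920×4110 mm (x × y), no floor or roof. The front and back walls (−y and +y sides) run the full x-width; the side walls fit between their inner faces. A door opening 793 mm wide and 1993 mm tall is cut through the front wall from the floor up, its −x edge 3653 mm from the wall's −x end.


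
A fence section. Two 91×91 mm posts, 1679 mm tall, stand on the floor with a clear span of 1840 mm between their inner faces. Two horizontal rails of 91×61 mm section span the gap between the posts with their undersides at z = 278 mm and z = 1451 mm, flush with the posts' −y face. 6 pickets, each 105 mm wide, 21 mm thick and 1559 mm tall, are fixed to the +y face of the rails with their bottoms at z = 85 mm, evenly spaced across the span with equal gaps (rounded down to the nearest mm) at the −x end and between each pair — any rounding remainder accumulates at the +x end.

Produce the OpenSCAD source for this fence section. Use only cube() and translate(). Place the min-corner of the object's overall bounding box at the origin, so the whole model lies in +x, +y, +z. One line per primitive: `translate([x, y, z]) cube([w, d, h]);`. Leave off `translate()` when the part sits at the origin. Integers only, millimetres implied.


cube([91, 91, 1679]);
translate([1931, 0, 0]) cube([91, 91, 1679]);
translate([91, 0, 278]) cube([1840, 91, 61]);
translate([91, 0, 1451]) cube([1840, 91, 61]);
translate([263, 91, 85]) cube([105, 21, 1559]);
translate([540, 91, 85]) cube([105, 21, 1559]);
translate([817, 91, 85]) cube([105, 21, 1559]);
translate([1094, 91, 85]) cube([105, 21, 1559]);
translate([1371, 91, 85]) cube([105, 21, 1559]);
translate([1648, 91, 85]) cube([105, 21, 1559]);


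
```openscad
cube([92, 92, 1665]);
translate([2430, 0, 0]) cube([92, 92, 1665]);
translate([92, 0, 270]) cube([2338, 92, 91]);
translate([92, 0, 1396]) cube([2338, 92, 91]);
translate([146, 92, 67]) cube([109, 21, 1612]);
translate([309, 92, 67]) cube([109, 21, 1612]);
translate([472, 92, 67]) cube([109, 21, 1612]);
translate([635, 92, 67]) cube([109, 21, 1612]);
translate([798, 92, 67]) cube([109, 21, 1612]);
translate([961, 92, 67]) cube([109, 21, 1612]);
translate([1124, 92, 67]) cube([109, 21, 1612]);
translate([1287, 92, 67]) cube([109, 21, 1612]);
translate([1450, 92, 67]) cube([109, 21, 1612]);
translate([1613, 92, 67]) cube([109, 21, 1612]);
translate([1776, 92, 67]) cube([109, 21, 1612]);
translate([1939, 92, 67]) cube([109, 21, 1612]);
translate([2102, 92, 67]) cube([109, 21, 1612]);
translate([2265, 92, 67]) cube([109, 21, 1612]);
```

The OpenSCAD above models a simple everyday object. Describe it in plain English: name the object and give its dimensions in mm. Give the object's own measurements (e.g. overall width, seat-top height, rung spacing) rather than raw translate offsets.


A fence section. Two 92×92 mm posts, 1665 mm tall, stand on the floor with a clear span of 2338 mm between their inner faces. Two horizontal rails of 92×91 mm section span the gap between the posts with their undersides at z = 270 mm and z = 1396 mm, flush with the posts' −y face. 14 pickets, each 109 mm wide, 21 mm thick and 1612 mm tall, are fixed to the +y face of the rails with their bottoms at z = 67 mm, spaced across the span with a 54 mm gap after the −x post and between neighbouring pickets, with 56 mm left before the +x post.


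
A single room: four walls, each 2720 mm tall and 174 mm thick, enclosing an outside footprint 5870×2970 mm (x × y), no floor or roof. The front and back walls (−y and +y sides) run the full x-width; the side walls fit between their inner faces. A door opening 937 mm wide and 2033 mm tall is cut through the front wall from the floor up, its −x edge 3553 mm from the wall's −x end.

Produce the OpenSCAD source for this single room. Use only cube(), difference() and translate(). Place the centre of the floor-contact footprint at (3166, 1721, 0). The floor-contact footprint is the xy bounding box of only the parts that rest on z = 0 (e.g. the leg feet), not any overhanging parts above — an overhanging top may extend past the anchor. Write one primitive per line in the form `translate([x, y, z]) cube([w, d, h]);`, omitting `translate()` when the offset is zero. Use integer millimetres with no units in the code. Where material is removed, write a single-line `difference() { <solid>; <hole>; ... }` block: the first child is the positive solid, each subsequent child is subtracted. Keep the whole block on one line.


difference() { translate([231, 236, 0]) cube([5870, 174, 2720]); translate([3784, 236, 0]) cube([937, 174, 2033]); }
translate([231, 3032, 0]) cube([5870, 174, 2720]);
translate([231, 410, 0]) cube([174, 2622, 2720]);
translate([5927, 410, 0]) cube([174, 2622, 2720]);


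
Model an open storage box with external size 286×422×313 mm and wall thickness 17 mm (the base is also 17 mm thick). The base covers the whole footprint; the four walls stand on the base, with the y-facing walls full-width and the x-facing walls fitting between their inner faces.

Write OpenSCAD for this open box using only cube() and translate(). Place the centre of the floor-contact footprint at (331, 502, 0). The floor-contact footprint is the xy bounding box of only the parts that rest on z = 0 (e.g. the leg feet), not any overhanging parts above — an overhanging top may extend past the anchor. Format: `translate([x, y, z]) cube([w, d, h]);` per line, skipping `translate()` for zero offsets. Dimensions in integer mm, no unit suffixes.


translate([188, 291, 0]) cube([286, 422, 17]);
translate([188, 291, 17]) cube([286, 17, 296]);
translate([188, 696, 17]) cube([286, 17, 296]);
translate([188, 308, 17]) cube([17, 388, 296]);
translate([457, 308, 17]) cube([17, 388, 296]);


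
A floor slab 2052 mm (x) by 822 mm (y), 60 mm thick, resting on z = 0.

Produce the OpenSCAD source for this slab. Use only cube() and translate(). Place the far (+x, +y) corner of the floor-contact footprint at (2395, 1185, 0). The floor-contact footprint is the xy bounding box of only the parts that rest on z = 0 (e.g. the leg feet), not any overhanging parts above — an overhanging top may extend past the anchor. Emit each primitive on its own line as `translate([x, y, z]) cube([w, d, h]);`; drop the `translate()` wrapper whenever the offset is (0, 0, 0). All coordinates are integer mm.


translate([343, 363, 0]) cube([2052, 822, 60]);


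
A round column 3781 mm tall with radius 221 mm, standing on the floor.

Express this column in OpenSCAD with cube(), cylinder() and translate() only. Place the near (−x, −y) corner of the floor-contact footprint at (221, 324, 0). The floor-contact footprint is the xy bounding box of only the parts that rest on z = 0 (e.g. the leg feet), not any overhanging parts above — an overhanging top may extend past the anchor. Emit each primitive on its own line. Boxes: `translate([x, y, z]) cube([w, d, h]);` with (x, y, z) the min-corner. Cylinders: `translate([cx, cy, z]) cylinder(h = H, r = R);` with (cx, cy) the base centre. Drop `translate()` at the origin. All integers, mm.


translate([442, 545, 0]) cylinder(h = 3781, r = 221);


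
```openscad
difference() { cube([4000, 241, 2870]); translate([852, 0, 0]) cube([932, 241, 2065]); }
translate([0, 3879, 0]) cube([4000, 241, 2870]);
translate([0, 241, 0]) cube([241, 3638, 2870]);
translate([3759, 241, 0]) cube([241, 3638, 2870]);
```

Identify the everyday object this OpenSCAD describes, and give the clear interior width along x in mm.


A single room. The interior width is 3518 mm.

Four walls enclosing a rectangle with a door in the front wall — a room. Outside width 4000 minus two 241 mm walls gives 3518 mm.


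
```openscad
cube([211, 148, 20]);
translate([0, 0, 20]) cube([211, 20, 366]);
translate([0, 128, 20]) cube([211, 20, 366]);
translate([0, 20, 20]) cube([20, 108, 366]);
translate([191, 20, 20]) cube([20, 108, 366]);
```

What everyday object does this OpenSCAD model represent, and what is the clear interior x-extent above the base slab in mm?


An open box. The internal width is 171 mm.

A 211×148 base slab with four walls standing on it — an open box. The base is 211 mm wide and the walls are 20 mm thick, so the internal width is 211 − 2 × 20 = 171 mm.


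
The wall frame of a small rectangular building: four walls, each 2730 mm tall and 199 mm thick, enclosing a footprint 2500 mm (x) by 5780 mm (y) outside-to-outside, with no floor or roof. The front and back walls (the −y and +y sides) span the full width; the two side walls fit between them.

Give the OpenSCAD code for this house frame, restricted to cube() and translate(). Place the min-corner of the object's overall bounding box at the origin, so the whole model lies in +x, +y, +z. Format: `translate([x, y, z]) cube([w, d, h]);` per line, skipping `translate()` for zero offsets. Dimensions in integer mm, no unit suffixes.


cube([2500, 199, 2730]);
translate([0, 5581, 0]) cube([2500, 199, 2730]);
translate([0, 199, 0]) cube([199, 5382, 2730]);
translate([2301, 199, 0]) cube([199, 5382, 2730]);


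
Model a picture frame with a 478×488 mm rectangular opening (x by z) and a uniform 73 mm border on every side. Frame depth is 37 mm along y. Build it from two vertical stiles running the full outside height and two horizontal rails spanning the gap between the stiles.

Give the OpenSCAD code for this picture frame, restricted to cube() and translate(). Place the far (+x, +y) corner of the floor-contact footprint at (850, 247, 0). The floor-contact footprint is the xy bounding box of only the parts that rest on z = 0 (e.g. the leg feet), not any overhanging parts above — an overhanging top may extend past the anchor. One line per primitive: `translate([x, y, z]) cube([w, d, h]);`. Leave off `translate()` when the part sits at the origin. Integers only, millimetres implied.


translate([226, 210, 0]) cube([73, 37, 634]);
translate([777, 210, 0]) cube([73, 37, 634]);
translate([299, 210, 0]) cube([478, 37, 73]);
translate([299, 210, 561]) cube([478, 37, 73]);


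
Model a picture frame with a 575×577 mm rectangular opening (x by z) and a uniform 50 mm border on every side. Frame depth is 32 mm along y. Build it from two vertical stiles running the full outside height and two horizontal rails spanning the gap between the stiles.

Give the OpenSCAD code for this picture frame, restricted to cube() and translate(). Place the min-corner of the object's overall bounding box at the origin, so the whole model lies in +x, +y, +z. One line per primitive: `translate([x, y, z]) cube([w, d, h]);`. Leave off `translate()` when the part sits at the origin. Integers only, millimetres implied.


cube([50, 32, 677]);
translate([625, 0, 0]) cube([50, 32, 677]);
translate([50, 0, 0]) cube([575, 32, 50]);
translate([50, 0, 627]) cube([575, 32, 50]);


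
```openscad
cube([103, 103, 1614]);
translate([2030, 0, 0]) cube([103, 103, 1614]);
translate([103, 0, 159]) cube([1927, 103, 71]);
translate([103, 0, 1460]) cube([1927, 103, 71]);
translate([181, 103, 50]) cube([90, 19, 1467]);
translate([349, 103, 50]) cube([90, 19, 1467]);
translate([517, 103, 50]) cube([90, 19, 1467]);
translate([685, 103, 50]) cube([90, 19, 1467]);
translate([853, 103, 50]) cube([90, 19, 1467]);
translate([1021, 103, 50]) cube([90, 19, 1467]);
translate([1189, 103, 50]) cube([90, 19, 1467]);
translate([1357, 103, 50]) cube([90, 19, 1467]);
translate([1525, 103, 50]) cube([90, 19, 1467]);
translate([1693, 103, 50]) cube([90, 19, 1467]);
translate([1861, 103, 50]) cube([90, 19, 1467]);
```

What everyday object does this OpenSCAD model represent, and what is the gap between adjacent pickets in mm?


A fence section. The picket gap is 78 mm.

Two posts, two rails, 11 pickets — a fence section. Span 1927 mm holds 11 pickets of 90 mm with 12 equal gaps: ⌊(1927 − 11·90) / 12⌋ = 78 mm.


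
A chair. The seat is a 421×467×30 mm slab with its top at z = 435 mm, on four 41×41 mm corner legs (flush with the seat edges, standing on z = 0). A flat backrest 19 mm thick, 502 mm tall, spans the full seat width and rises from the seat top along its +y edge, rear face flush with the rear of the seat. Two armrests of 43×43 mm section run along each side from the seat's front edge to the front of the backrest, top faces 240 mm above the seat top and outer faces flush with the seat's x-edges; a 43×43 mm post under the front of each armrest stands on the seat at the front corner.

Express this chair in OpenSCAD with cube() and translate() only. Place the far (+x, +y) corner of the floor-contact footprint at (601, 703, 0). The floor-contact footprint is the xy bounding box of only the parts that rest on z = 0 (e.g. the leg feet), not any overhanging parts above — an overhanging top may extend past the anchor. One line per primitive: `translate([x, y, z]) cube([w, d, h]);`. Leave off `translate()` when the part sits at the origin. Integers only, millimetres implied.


// leg_h = 435 - 30 = 405
// arm post h = 240 - 43 = 197
translate([180, 236, 405]) cube([421, 467, 30]);
translate([180, 236, 0]) cube([41, 41, 405]);
translate([560, 236, 0]) cube([41, 41, 405]);
translate([180, 662, 0]) cube([41, 41, 405]);
translate([560, 662, 0]) cube([41, 41, 405]);
translate([180, 684, 435]) cube([421, 19, 502]);
translate([180, 236, 632]) cube([43, 448, 43]);
translate([558, 236, 632]) cube([43, 448, 43]);
translate([180, 236, 435]) cube([43, 43, 197]);
translate([558, 236, 435]) cube([43, 43, 197]);


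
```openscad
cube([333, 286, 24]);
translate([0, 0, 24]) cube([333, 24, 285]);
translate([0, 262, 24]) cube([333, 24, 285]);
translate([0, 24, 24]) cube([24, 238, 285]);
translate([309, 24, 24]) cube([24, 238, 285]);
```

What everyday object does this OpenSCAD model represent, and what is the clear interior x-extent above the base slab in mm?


An open box. The internal width is 285 mm.

A 333×286 base slab with four walls standing on it — an open box. The base is 333 mm wide and the walls are 24 mm thick, so the internal width is 333 − 2 × 24 = 285 mm.


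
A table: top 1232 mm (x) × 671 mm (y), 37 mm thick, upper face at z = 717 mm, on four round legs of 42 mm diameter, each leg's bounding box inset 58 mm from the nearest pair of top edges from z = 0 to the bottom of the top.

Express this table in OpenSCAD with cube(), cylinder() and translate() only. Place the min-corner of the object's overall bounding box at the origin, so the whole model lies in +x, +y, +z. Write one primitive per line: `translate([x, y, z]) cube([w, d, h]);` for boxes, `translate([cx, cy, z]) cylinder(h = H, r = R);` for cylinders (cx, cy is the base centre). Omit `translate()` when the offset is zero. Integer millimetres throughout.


translate([0, 0, 680]) cube([1232, 671, 37]);
translate([79, 79, 0]) cylinder(h = 680, r = 21);
translate([1153, 79, 0]) cylinder(h = 680, r = 21);
translate([79, 592, 0]) cylinder(h = 680, r = 21);
translate([1153, 592, 0]) cylinder(h = 680, r = 21);


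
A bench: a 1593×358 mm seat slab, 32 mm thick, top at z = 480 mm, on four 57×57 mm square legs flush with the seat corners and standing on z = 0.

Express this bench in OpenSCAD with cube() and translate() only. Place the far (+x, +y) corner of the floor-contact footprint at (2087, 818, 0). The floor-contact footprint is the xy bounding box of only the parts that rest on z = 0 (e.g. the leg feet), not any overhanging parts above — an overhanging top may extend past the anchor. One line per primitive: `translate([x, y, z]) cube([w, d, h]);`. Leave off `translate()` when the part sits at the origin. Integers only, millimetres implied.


translate([494, 460, 448]) cube([1593, 358, 32]);
translate([494, 460, 0]) cube([57, 57, 448]);
translate([494, 761, 0]) cube([57, 57, 448]);
translate([2030, 460, 0]) cube([57, 57, 448]);
translate([2030, 761, 0]) cube([57, 57, 448]);


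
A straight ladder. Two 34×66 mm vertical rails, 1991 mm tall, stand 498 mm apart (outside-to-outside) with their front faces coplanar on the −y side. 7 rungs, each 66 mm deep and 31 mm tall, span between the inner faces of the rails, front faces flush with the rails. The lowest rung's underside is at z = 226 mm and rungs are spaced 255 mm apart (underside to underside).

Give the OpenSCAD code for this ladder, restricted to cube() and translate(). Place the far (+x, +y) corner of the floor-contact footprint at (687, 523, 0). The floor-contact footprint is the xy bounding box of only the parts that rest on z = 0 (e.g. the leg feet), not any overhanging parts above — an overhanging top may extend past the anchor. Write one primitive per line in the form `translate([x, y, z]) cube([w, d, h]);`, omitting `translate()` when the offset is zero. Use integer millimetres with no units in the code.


// rung span = 498 - 2*34 = 430
// rung[k] z = 226 + k*255
translate([189, 457, 0]) cube([34, 66, 1991]);
translate([653, 457, 0]) cube([34, 66, 1991]);
translate([223, 457, 226]) cube([430, 66, 31]);
translate([223, 457, 481]) cube([430, 66, 31]);
translate([223, 457, 736]) cube([430, 66, 31]);
translate([223, 457, 991]) cube([430, 66, 31]);
translate([223, 457, 1246]) cube([430, 66, 31]);
translate([223, 457, 1501]) cube([430, 66, 31]);
translate([223, 457, 1756]) cube([430, 66, 31]);


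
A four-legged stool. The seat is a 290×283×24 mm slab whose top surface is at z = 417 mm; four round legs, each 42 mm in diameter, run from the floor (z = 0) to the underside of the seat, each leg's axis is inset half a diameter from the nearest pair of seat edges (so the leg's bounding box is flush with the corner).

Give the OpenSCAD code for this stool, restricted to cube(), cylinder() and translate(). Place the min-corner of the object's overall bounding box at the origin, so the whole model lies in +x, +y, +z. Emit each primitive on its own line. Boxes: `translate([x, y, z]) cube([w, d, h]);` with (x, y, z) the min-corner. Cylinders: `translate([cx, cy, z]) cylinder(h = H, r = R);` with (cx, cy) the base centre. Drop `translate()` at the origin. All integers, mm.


// leg_h = 417 - 24 = 393
translate([0, 0, 393]) cube([290, 283, 24]);
translate([21, 21, 0]) cylinder(h = 393, r = 21);
translate([269, 21, 0]) cylinder(h = 393, r = 21);
translate([21, 262, 0]) cylinder(h = 393, r = 21);
translate([269, 262, 0]) cylinder(h = 393, r = 21);


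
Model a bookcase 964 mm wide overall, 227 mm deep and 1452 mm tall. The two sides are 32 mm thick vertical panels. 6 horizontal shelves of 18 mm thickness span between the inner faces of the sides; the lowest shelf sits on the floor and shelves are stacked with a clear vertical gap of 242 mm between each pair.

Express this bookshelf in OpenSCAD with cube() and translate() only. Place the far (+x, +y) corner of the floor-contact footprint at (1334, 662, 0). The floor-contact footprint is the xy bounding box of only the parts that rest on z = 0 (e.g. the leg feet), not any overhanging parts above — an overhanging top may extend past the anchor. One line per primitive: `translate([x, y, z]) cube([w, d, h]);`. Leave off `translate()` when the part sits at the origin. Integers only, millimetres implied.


translate([370, 435, 0]) cube([32, 227, 1452]);
translate([1302, 435, 0]) cube([32, 227, 1452]);
translate([402, 435, 0]) cube([900, 227, 18]);
translate([402, 435, 260]) cube([900, 227, 18]);
translate([402, 435, 520]) cube([900, 227, 18]);
translate([402, 435, 780]) cube([900, 227, 18]);
translate([402, 435, 1040]) cube([900, 227, 18]);
translate([402, 435, 1300]) cube([900, 227, 18]);


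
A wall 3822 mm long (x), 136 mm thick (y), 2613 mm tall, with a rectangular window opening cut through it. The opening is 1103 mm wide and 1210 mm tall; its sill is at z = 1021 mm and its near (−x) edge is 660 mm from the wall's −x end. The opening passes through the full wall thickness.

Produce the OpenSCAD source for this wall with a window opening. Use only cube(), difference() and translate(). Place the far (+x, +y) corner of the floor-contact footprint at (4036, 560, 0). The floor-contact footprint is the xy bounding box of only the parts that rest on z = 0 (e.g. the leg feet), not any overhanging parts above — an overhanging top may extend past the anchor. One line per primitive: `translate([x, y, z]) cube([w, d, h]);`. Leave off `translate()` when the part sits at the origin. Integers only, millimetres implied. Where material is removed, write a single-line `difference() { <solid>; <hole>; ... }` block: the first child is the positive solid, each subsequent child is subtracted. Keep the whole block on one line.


difference() { translate([214, 424, 0]) cube([3822, 136, 2613]); translate([874, 424, 1021]) cube([1103, 136, 1210]); }


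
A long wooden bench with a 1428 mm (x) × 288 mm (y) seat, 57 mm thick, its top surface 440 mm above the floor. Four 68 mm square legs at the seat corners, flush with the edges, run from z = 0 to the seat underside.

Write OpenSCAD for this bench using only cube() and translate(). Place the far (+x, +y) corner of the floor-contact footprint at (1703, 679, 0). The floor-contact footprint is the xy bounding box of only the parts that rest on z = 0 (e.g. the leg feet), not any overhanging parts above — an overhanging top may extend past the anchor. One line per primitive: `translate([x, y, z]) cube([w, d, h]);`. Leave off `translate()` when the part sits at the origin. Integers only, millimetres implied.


translate([275, 391, 383]) cube([1428, 288, 57]);
translate([275, 391, 0]) cube([68, 68, 383]);
translate([275, 611, 0]) cube([68, 68, 383]);
translate([1635, 391, 0]) cube([68, 68, 383]);
translate([1635, 611, 0]) cube([68, 68, 383]);


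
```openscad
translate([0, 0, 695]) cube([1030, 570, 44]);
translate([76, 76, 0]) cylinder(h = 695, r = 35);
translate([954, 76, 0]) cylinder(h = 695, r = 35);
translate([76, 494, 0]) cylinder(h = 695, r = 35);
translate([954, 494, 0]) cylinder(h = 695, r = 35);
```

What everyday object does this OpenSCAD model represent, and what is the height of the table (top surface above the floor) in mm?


A table. The table height is 739 mm.

A 1030×570×44 slab sits at z = 695 on four Ø70 mm round legs — a table. The top surface is at 695 + 44 = 739 mm.
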